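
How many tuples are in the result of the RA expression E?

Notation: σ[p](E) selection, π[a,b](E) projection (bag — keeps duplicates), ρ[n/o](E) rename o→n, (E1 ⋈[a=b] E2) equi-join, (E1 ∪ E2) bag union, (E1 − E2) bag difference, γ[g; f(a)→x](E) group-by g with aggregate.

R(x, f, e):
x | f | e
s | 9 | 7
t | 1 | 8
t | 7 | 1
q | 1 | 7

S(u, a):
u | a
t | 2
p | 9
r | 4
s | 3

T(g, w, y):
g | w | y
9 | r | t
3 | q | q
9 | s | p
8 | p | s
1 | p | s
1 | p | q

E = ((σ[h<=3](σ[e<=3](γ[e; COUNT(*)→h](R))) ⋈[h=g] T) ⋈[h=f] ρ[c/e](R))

Per-node cardinality:
  R → 4
  γ[e; COUNT(*)→h](R) → 3
  σ[e<=3](γ[e; COUNT(*)→h](R)) → 1
  σ[h<=3](σ[e<=3](γ[e; COUNT(*)→h](R))) → 1
  T → 6
  (σ[h<=3](σ[e<=3](γ[e; COUNT(*)→h](R))) ⋈[h=g] T) → 2
  R → 4
  ρ[c/e](R) → 4
  ((σ[h<=3](σ[e<=3](γ[e; COUNT(*)→h](R))) ⋈[h=g] T) ⋈[h=f] ρ[c/e](R)) → 4

|E| = 4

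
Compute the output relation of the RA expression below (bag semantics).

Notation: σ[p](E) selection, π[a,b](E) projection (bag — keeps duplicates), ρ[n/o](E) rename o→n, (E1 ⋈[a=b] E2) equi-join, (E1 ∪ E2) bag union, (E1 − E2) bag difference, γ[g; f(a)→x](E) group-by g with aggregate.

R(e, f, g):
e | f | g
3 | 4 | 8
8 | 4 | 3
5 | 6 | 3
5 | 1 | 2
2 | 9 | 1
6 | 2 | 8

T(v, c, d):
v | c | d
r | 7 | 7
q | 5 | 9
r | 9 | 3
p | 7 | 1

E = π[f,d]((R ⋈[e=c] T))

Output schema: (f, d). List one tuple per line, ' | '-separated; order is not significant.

Subexpression sizes:
  R → 6
  T → 4
  (R ⋈[e=c] T) → 2
  π[f,d]((R ⋈[e=c] T)) → 2

== RESULT ==
f | d
1 | 9
6 | 9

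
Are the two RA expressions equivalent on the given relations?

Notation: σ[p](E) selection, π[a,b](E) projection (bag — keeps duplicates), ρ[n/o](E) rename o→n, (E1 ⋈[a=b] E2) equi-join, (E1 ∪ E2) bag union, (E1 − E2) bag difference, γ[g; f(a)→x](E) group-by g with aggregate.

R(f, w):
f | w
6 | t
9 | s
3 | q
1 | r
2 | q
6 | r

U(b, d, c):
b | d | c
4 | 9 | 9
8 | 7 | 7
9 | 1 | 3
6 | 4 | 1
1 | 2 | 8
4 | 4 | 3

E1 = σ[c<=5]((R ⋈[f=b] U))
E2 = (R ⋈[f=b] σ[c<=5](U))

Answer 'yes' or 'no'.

E1 stepwise |·|:
  R → 6
  U → 6
  (R ⋈[f=b] U) → 4
  σ[c<=5]((R ⋈[f=b] U)) → 3
E2 stepwise |·|:
  R → 6
  U → 6
  σ[c<=5](U) → 3
  (R ⋈[f=b] σ[c<=5](U)) → 3

E1 and E2 produce the same multiset:
f | w | b | d | c
6 | r | 6 | 4 | 1
6 | t | 6 | 4 | 1
9 | s | 9 | 1 | 3

yes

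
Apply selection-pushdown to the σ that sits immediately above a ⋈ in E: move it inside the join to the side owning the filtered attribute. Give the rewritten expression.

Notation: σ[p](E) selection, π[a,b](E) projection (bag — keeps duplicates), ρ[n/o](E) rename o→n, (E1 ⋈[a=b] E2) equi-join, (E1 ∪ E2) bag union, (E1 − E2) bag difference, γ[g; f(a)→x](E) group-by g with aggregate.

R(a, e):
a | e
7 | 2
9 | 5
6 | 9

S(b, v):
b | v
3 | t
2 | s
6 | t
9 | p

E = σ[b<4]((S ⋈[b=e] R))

σ filters on b, owned by the left side.
E' = (σ[b<4](S) ⋈[b=e] R)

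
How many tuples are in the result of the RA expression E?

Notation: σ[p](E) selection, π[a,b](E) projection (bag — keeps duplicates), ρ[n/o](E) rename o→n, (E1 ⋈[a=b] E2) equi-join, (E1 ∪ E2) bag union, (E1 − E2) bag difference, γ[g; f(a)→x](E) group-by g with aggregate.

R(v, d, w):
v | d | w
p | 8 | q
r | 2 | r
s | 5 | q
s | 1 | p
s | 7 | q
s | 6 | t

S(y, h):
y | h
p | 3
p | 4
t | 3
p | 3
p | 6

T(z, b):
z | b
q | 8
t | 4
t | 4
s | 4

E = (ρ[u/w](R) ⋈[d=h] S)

Subexpression sizes:
  R → 6
  ρ[u/w](R) → 6
  S → 5
  (ρ[u/w](R) ⋈[d=h] S) → 1

|E| = 1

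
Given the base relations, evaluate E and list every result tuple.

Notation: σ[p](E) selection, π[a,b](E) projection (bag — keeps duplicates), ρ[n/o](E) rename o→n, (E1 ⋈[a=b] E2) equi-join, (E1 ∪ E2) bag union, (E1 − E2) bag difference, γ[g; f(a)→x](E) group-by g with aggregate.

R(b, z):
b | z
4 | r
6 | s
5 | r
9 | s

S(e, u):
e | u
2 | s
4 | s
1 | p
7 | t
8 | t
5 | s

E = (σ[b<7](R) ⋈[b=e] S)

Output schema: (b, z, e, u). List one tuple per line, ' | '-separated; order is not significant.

Row counts bottom-up:
  R → 4
  σ[b<7](R) → 3
  S → 6
  (σ[b<7](R) ⋈[b=e] S) → 2

== RESULT ==
b | z | e | u
4 | r | 4 | s
5 | r | 5 | s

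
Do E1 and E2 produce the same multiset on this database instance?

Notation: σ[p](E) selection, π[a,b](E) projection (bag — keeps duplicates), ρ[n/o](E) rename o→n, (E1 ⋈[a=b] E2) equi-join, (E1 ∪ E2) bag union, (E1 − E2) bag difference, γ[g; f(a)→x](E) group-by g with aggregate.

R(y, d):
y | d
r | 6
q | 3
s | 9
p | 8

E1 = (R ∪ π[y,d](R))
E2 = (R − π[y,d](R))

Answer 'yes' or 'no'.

E1 stepwise |·|:
  R → 4
  R → 4
  π[y,d](R) → 4
  (R ∪ π[y,d](R)) → 8
E2 stepwise |·|:
  R → 4
  R → 4
  π[y,d](R) → 4
  (R − π[y,d](R)) → 0

E1 result:
y | d
p | 8
p | 8
q | 3
q | 3
r | 6
r | 6
s | 9
s | 9
E2 result:
y | d
(0 rows)
Witness: ('q', 3) appears 2× in E1 but 0× in E2.

no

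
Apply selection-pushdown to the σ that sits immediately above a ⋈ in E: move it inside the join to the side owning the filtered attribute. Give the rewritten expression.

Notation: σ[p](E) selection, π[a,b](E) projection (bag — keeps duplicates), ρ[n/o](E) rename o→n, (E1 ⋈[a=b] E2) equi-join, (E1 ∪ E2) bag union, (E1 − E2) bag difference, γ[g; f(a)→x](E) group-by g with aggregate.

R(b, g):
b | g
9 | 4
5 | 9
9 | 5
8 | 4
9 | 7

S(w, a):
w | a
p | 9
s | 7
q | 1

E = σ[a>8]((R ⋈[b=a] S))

σ filters on a, owned by the right side.
E' = (R ⋈[b=a] σ[a>8](S))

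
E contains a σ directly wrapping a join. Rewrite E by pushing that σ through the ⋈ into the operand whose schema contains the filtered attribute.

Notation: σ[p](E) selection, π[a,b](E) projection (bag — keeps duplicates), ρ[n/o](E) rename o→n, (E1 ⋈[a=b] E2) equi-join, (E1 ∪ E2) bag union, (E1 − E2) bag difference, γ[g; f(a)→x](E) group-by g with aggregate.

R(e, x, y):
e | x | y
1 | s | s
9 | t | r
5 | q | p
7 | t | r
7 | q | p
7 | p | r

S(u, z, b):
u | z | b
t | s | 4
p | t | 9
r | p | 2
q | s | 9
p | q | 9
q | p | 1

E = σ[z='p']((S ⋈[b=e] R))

σ filters on z, owned by the left side.
E' = (σ[z='p'](S) ⋈[b=e] R)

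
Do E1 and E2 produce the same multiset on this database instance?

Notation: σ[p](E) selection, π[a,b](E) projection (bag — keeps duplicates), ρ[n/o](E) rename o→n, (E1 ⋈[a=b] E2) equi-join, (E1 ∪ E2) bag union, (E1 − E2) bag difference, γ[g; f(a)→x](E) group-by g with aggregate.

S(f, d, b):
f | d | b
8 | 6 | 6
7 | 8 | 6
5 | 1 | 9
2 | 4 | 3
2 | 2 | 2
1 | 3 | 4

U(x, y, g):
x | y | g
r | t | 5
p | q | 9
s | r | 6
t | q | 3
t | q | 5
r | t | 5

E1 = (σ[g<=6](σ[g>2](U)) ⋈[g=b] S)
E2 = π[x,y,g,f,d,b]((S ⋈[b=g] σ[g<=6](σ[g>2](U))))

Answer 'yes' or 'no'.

E1 row counts bottom-up:
  U → 6
  σ[g>2](U) → 6
  σ[g<=6](σ[g>2](U)) → 5
  S → 6
  (σ[g<=6](σ[g>2](U)) ⋈[g=b] S) → 3
E2 row counts bottom-up:
  S → 6
  U → 6
  σ[g>2](U) → 6
  σ[g<=6](σ[g>2](U)) → 5
  (S ⋈[b=g] σ[g<=6](σ[g>2](U))) → 3
  π[x,y,g,f,d,b]((S ⋈[b=g] σ[g<=6](σ[g>2](U)))) → 3

E1 and E2 produce the same multiset:
x | y | g | f | d | b
s | r | 6 | 7 | 8 | 6
s | r | 6 | 8 | 6 | 6
t | q | 3 | 2 | 4 | 3

yes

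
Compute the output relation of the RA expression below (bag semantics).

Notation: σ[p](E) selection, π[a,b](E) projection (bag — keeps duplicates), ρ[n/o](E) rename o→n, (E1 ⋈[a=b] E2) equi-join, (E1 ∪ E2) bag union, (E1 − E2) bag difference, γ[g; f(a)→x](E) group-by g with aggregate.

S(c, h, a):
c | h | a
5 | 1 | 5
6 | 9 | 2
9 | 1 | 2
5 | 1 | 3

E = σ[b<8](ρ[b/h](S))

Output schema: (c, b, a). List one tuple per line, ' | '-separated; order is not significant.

Stepwise |·|:
  S → 4
  ρ[b/h](S) → 4
  σ[b<8](ρ[b/h](S)) → 3

== RESULT ==
c | b | a
5 | 1 | 3
5 | 1 | 5
9 | 1 | 2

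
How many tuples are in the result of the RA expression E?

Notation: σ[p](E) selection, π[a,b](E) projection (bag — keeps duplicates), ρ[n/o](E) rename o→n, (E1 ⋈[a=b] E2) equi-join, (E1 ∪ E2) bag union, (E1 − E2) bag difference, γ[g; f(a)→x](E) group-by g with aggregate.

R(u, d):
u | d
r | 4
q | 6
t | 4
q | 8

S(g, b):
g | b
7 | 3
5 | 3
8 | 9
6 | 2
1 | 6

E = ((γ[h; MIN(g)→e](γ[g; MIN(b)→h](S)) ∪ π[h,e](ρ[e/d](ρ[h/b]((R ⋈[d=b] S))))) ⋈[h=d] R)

Subexpression sizes:
  S → 5
  γ[g; MIN(b)→h](S) → 5
  γ[h; MIN(g)→e](γ[g; MIN(b)→h](S)) → 4
  R → 4
  S → 5
  (R ⋈[d=b] S) → 1
  ρ[h/b]((R ⋈[d=b] S)) → 1
  ρ[e/d](ρ[h/b]((R ⋈[d=b] S))) → 1
  π[h,e](ρ[e/d](ρ[h/b]((R ⋈[d=b] S)))) → 1
  (γ[h; MIN(g)→e](γ[g; MIN(b)→h](S)) ∪ π[h,e](ρ[e/d](ρ[h/b]((R ⋈[d=b] S))))) → 5
  R → 4
  ((γ[h; MIN(g)→e](γ[g; MIN(b)→h](S)) ∪ π[h,e](ρ[e/d](ρ[h/b]((R ⋈[d=b] S))))) ⋈[h=d] R) → 2

|E| = 2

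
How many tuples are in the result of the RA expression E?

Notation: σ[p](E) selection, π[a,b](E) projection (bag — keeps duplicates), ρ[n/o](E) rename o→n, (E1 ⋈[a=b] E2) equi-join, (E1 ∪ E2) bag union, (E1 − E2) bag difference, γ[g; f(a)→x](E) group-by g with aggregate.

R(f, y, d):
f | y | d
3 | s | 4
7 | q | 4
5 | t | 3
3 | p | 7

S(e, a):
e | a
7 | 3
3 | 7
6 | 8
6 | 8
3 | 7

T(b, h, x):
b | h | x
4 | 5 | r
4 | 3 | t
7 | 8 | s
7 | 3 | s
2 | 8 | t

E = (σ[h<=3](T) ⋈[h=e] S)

Per-node cardinality:
  T → 5
  σ[h<=3](T) → 2
  S → 5
  (σ[h<=3](T) ⋈[h=e] S) → 4

|E| = 4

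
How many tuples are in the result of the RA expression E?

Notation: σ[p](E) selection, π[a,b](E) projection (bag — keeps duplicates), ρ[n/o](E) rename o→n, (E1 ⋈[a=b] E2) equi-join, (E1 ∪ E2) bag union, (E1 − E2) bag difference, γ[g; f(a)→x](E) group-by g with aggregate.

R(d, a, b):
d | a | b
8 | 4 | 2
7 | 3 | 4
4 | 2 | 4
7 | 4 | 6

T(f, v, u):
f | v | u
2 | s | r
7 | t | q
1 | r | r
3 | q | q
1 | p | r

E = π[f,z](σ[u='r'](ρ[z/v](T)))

Row counts bottom-up:
  T → 5
  ρ[z/v](T) → 5
  σ[u='r'](ρ[z/v](T)) → 3
  π[f,z](σ[u='r'](ρ[z/v](T))) → 3

|E| = 3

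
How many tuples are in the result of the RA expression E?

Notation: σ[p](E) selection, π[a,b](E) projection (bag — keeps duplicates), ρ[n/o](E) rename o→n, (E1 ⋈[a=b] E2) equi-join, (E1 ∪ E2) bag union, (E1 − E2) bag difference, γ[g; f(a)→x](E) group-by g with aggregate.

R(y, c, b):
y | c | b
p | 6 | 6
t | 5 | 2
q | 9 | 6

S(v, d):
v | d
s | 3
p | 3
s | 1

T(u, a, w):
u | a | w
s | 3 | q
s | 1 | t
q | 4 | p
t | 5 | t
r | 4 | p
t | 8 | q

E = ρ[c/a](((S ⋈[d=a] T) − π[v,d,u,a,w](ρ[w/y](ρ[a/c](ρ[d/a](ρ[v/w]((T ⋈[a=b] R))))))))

Per-node cardinality:
  S → 3
  T → 6
  (S ⋈[d=a] T) → 3
  T → 6
  R → 3
  (T ⋈[a=b] R) → 0
  ρ[v/w]((T ⋈[a=b] R)) → 0
  ρ[d/a](ρ[v/w]((T ⋈[a=b] R))) → 0
  ρ[a/c](ρ[d/a](ρ[v/w]((T ⋈[a=b] R)))) → 0
  ρ[w/y](ρ[a/c](ρ[d/a](ρ[v/w]((T ⋈[a=b] R))))) → 0
  π[v,d,u,a,w](ρ[w/y](ρ[a/c](ρ[d/a](ρ[v/w]((T ⋈[a=b] R)))))) → 0
  ((S ⋈[d=a] T) − π[v,d,u,a,w](ρ[w/y](ρ[a/c](ρ[d/a](ρ[v/w]((T ⋈[a=b] R))))))) → 3
  ρ[c/a](((S ⋈[d=a] T) − π[v,d,u,a,w](ρ[w/y](ρ[a/c](ρ[d/a](ρ[v/w]((T ⋈[a=b] R)))))))) → 3

|E| = 3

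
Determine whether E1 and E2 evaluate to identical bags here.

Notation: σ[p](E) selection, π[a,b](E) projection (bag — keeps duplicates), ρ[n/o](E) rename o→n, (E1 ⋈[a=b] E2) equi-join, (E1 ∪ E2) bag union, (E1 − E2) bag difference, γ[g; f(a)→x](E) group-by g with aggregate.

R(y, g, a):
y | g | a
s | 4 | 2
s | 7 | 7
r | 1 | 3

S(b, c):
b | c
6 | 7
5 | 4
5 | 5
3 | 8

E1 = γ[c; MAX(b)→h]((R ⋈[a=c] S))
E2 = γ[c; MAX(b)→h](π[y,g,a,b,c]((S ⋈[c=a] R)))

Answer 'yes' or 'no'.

E1 subexpression sizes:
  R → 3
  S → 4
  (R ⋈[a=c] S) → 1
  γ[c; MAX(b)→h]((R ⋈[a=c] S)) → 1
E2 subexpression sizes:
  S → 4
  R → 3
  (S ⋈[c=a] R) → 1
  π[y,g,a,b,c]((S ⋈[c=a] R)) → 1
  γ[c; MAX(b)→h](π[y,g,a,b,c]((S ⋈[c=a] R))) → 1

E1 and E2 produce the same multiset:
c | h
7 | 6

yes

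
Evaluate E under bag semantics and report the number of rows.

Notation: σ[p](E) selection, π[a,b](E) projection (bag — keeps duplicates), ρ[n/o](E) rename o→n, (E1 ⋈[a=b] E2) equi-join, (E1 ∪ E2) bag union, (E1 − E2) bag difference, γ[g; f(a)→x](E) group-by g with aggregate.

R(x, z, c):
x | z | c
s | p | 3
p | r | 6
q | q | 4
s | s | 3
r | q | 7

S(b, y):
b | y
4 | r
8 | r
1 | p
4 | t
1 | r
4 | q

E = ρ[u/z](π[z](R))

Per-node cardinality:
  R → 5
  π[z](R) → 5
  ρ[u/z](π[z](R)) → 5

|E| = 5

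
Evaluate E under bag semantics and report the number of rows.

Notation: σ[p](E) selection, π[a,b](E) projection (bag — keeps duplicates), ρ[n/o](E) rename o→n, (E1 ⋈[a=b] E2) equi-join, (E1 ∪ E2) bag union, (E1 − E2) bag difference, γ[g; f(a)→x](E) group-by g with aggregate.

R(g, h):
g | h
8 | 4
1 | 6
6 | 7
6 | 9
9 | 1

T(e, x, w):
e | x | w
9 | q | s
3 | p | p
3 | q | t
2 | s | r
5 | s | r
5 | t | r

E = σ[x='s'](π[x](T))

Stepwise |·|:
  T → 6
  π[x](T) → 6
  σ[x='s'](π[x](T)) → 2

|E| = 2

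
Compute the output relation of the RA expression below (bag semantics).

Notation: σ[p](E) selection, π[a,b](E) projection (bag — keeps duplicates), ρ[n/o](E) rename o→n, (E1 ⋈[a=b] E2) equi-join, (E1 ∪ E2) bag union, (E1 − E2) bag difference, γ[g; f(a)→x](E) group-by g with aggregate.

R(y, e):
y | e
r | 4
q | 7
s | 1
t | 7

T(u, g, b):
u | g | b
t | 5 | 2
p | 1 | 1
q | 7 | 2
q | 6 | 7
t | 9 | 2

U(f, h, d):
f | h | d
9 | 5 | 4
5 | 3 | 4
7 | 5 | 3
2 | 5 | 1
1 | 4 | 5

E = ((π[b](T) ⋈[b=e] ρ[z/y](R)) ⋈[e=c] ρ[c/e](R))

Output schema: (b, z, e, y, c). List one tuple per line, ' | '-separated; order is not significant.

Row counts bottom-up:
  T → 5
  π[b](T) → 5
  R → 4
  ρ[z/y](R) → 4
  (π[b](T) ⋈[b=e] ρ[z/y](R)) → 3
  R → 4
  ρ[c/e](R) → 4
  ((π[b](T) ⋈[b=e] ρ[z/y](R)) ⋈[e=c] ρ[c/e](R)) → 5

== RESULT ==
b | z | e | y | c
1 | s | 1 | s | 1
7 | q | 7 | q | 7
7 | q | 7 | t | 7
7 | t | 7 | q | 7
7 | t | 7 | t | 7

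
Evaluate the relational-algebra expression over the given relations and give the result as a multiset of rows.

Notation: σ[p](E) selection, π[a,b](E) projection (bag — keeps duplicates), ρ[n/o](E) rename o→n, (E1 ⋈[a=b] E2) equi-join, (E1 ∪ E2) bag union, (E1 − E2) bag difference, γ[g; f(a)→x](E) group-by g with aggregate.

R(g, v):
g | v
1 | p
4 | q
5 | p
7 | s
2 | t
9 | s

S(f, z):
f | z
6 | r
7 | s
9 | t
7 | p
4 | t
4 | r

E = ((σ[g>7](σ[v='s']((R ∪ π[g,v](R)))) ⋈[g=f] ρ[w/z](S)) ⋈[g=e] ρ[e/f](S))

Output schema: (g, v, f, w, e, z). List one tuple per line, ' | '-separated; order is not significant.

Subexpression sizes:
  R → 6
  R → 6
  π[g,v](R) → 6
  (R ∪ π[g,v](R)) → 12
  σ[v='s']((R ∪ π[g,v](R))) → 4
  σ[g>7](σ[v='s']((R ∪ π[g,v](R)))) → 2
  S → 6
  ρ[w/z](S) → 6
  (σ[g>7](σ[v='s']((R ∪ π[g,v](R)))) ⋈[g=f] ρ[w/z](S)) → 2
  S → 6
  ρ[e/f](S) → 6
  ((σ[g>7](σ[v='s']((R ∪ π[g,v](R)))) ⋈[g=f] ρ[w/z](S)) ⋈[g=e] ρ[e/f](S)) → 2

== RESULT ==
g | v | f | w | e | z
9 | s | 9 | t | 9 | t
9 | s | 9 | t | 9 | t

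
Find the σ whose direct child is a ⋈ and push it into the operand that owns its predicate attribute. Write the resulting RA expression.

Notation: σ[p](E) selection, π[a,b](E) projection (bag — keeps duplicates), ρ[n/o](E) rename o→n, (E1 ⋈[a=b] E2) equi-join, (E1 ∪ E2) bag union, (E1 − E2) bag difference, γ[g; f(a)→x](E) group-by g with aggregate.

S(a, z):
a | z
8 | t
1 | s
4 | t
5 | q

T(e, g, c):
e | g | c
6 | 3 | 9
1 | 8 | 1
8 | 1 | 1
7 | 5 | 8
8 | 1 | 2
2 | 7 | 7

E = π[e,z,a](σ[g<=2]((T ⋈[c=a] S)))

σ filters on g, owned by the left side.
E' = π[e,z,a]((σ[g<=2](T) ⋈[c=a] S))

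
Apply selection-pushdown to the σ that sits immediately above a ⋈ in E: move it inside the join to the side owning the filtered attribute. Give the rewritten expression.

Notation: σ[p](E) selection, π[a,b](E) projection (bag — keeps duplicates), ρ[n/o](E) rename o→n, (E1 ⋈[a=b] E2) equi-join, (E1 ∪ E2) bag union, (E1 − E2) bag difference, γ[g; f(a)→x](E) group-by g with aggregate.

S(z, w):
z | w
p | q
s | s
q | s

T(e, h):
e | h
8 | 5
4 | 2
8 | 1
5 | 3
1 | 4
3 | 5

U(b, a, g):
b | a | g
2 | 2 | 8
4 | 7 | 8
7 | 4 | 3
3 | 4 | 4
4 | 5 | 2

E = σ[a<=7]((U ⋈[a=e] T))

σ filters on a, owned by the left side.
E' = (σ[a<=7](U) ⋈[a=e] T)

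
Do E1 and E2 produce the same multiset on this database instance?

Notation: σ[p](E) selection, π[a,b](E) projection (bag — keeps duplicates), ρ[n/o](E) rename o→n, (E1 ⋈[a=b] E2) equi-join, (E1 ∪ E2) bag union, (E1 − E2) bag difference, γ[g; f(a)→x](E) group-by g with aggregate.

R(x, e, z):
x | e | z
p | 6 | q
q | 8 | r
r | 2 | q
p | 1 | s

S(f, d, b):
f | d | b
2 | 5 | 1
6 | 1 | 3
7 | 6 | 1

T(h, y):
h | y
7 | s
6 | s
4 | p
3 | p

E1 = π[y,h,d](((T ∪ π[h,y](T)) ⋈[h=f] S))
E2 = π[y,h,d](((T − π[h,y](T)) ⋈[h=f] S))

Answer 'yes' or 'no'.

E1 per-node cardinality:
  T → 4
  T → 4
  π[h,y](T) → 4
  (T ∪ π[h,y](T)) → 8
  S → 3
  ((T ∪ π[h,y](T)) ⋈[h=f] S) → 4
  π[y,h,d](((T ∪ π[h,y](T)) ⋈[h=f] S)) → 4
E2 per-node cardinality:
  T → 4
  T → 4
  π[h,y](T) → 4
  (T − π[h,y](T)) → 0
  S → 3
  ((T − π[h,y](T)) ⋈[h=f] S) → 0
  π[y,h,d](((T − π[h,y](T)) ⋈[h=f] S)) → 0

E1 result:
y | h | d
s | 6 | 1
s | 6 | 1
s | 7 | 6
s | 7 | 6
E2 result:
y | h | d
(0 rows)
Witness: ('s', 6, 1) appears 2× in E1 but 0× in E2.

no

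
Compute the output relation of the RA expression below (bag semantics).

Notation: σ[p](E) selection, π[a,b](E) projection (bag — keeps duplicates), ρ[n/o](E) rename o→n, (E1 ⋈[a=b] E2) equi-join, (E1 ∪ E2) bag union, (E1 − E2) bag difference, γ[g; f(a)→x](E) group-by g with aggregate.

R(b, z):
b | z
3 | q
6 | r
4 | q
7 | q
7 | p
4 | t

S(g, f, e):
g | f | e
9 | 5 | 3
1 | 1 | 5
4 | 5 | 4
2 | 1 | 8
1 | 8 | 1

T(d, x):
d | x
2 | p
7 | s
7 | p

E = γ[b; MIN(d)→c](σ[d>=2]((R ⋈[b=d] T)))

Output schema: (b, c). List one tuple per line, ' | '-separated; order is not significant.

Stepwise |·|:
  R → 6
  T → 3
  (R ⋈[b=d] T) → 4
  σ[d>=2]((R ⋈[b=d] T)) → 4
  γ[b; MIN(d)→c](σ[d>=2]((R ⋈[b=d] T))) → 1

== RESULT ==
b | c
7 | 7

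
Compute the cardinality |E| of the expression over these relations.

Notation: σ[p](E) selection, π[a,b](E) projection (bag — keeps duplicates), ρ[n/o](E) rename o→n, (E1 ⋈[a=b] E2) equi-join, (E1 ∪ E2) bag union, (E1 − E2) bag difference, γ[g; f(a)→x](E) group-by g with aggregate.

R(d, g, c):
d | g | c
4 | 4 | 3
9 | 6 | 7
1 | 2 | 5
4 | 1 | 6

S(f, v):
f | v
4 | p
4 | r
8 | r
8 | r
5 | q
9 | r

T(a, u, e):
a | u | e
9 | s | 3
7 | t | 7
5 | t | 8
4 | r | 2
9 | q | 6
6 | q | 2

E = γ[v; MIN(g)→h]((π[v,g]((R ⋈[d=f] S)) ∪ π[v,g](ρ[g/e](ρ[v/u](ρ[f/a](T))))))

Row counts bottom-up:
  R → 4
  S → 6
  (R ⋈[d=f] S) → 5
  π[v,g]((R ⋈[d=f] S)) → 5
  T → 6
  ρ[f/a](T) → 6
  ρ[v/u](ρ[f/a](T)) → 6
  ρ[g/e](ρ[v/u](ρ[f/a](T))) → 6
  π[v,g](ρ[g/e](ρ[v/u](ρ[f/a](T)))) → 6
  (π[v,g]((R ⋈[d=f] S)) ∪ π[v,g](ρ[g/e](ρ[v/u](ρ[f/a](T))))) → 11
  γ[v; MIN(g)→h]((π[v,g]((R ⋈[d=f] S)) ∪ π[v,g](ρ[g/e](ρ[v/u](ρ[f/a](T)))))) → 5

|E| = 5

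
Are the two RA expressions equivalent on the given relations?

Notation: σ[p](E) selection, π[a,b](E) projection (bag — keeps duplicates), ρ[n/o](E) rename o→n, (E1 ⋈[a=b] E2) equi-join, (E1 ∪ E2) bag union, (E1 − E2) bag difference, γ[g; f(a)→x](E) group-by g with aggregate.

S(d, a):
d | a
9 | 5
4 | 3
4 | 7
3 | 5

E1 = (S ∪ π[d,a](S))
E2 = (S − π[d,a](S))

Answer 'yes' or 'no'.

E1 subexpression sizes:
  S → 4
  S → 4
  π[d,a](S) → 4
  (S ∪ π[d,a](S)) → 8
E2 subexpression sizes:
  S → 4
  S → 4
  π[d,a](S) → 4
  (S − π[d,a](S)) → 0

E1 result:
d | a
3 | 5
3 | 5
4 | 3
4 | 3
4 | 7
4 | 7
9 | 5
9 | 5
E2 result:
d | a
(0 rows)
Witness: (9, 5) appears 2× in E1 but 0× in E2.

no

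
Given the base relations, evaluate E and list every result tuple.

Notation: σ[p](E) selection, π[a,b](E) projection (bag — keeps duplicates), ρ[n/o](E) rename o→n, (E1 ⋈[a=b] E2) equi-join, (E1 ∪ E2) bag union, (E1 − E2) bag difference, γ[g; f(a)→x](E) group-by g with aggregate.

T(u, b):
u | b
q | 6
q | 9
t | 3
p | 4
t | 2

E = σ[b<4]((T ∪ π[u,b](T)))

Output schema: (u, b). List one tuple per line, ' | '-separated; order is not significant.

Subexpression sizes:
  T → 5
  T → 5
  π[u,b](T) → 5
  (T ∪ π[u,b](T)) → 10
  σ[b<4]((T ∪ π[u,b](T))) → 4

== RESULT ==
u | b
t | 2
t | 2
t | 3
t | 3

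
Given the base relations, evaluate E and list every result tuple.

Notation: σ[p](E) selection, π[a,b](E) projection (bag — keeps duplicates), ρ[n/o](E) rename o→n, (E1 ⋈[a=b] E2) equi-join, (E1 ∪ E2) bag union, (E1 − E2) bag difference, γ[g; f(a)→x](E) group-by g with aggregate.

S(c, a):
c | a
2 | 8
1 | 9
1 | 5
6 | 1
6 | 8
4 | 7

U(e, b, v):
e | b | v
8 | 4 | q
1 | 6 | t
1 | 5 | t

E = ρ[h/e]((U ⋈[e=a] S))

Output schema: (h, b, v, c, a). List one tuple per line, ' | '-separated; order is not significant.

Subexpression sizes:
  U → 3
  S → 6
  (U ⋈[e=a] S) → 4
  ρ[h/e]((U ⋈[e=a] S)) → 4

== RESULT ==
h | b | v | c | a
1 | 5 | t | 6 | 1
1 | 6 | t | 6 | 1
8 | 4 | q | 2 | 8
8 | 4 | q | 6 | 8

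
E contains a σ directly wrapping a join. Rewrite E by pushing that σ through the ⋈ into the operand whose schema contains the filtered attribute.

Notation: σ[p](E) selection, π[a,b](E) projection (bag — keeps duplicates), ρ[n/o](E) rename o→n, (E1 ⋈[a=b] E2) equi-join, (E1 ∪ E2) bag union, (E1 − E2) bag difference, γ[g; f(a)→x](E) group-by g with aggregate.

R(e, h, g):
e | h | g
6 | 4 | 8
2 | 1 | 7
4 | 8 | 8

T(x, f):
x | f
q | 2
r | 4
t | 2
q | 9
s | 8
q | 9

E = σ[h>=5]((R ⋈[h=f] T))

σ filters on h, owned by the left side.
E' = (σ[h>=5](R) ⋈[h=f] T)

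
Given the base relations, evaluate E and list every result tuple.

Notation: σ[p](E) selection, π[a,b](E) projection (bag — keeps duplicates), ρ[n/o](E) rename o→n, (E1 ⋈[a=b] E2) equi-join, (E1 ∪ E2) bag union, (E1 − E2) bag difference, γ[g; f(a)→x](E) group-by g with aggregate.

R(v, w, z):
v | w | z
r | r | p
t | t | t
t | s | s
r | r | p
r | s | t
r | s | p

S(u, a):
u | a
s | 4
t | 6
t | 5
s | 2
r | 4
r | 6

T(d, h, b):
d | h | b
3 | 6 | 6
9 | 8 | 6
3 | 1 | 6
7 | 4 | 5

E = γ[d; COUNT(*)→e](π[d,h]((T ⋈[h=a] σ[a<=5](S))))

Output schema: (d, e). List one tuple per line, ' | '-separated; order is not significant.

Subexpression sizes:
  T → 4
  S → 6
  σ[a<=5](S) → 4
  (T ⋈[h=a] σ[a<=5](S)) → 2
  π[d,h]((T ⋈[h=a] σ[a<=5](S))) → 2
  γ[d; COUNT(*)→e](π[d,h]((T ⋈[h=a] σ[a<=5](S)))) → 1

== RESULT ==
d | e
7 | 2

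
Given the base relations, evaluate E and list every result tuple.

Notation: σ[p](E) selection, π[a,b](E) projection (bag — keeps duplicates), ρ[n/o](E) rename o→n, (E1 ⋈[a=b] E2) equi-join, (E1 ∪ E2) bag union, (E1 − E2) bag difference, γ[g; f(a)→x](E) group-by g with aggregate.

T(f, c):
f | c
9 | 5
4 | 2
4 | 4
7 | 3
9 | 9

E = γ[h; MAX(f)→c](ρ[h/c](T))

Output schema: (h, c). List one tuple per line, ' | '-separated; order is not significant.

Stepwise |·|:
  T → 5
  ρ[h/c](T) → 5
  γ[h; MAX(f)→c](ρ[h/c](T)) → 5

== RESULT ==
h | c
2 | 4
3 | 7
4 | 4
5 | 9
9 | 9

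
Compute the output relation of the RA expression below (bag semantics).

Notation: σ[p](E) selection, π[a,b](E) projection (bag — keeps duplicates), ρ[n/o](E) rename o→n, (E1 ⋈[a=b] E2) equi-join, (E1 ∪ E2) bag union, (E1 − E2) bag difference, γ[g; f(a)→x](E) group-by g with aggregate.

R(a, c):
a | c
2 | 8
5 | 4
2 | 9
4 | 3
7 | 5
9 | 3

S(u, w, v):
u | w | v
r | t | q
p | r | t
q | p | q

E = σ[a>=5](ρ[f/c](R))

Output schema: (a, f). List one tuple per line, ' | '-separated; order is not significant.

Subexpression sizes:
  R → 6
  ρ[f/c](R) → 6
  σ[a>=5](ρ[f/c](R)) → 3

== RESULT ==
a | f
5 | 4
7 | 5
9 | 3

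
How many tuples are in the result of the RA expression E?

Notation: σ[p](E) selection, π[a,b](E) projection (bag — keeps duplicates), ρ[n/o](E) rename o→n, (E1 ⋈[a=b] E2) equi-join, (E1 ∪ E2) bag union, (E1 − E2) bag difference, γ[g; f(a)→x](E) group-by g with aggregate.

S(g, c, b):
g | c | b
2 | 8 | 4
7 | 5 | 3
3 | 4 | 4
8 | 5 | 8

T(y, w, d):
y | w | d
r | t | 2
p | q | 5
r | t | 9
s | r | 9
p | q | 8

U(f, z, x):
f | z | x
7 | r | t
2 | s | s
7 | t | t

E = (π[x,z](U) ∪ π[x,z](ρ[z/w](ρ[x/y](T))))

Subexpression sizes:
  U → 3
  π[x,z](U) → 3
  T → 5
  ρ[x/y](T) → 5
  ρ[z/w](ρ[x/y](T)) → 5
  π[x,z](ρ[z/w](ρ[x/y](T))) → 5
  (π[x,z](U) ∪ π[x,z](ρ[z/w](ρ[x/y](T)))) → 8

|E| = 8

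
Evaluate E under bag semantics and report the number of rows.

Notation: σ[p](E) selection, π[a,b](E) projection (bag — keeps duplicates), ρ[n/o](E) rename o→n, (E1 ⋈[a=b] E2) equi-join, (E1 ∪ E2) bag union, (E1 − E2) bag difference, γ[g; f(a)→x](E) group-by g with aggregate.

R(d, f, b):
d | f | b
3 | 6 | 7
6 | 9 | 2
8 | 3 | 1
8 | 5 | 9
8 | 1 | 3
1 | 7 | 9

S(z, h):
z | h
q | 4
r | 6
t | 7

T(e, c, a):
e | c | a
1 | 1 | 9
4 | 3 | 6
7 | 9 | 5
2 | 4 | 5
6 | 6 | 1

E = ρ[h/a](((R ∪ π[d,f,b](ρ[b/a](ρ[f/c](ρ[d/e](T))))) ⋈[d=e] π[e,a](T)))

Per-node cardinality:
  R → 6
  T → 5
  ρ[d/e](T) → 5
  ρ[f/c](ρ[d/e](T)) → 5
  ρ[b/a](ρ[f/c](ρ[d/e](T))) → 5
  π[d,f,b](ρ[b/a](ρ[f/c](ρ[d/e](T)))) → 5
  (R ∪ π[d,f,b](ρ[b/a](ρ[f/c](ρ[d/e](T))))) → 11
  T → 5
  π[e,a](T) → 5
  ((R ∪ π[d,f,b](ρ[b/a](ρ[f/c](ρ[d/e](T))))) ⋈[d=e] π[e,a](T)) → 7
  ρ[h/a](((R ∪ π[d,f,b](ρ[b/a](ρ[f/c](ρ[d/e](T))))) ⋈[d=e] π[e,a](T))) → 7

|E| = 7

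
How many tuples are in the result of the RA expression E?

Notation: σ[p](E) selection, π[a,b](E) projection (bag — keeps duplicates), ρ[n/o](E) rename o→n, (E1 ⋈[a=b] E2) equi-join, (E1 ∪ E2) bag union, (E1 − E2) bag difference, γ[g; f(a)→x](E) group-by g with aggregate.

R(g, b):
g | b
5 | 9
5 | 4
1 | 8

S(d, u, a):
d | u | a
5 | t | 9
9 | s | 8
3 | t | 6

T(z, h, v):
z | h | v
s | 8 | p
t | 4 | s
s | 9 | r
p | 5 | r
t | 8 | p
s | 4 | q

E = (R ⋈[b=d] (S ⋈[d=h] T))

Per-node cardinality:
  R → 3
  S → 3
  T → 6
  (S ⋈[d=h] T) → 2
  (R ⋈[b=d] (S ⋈[d=h] T)) → 1

|E| = 1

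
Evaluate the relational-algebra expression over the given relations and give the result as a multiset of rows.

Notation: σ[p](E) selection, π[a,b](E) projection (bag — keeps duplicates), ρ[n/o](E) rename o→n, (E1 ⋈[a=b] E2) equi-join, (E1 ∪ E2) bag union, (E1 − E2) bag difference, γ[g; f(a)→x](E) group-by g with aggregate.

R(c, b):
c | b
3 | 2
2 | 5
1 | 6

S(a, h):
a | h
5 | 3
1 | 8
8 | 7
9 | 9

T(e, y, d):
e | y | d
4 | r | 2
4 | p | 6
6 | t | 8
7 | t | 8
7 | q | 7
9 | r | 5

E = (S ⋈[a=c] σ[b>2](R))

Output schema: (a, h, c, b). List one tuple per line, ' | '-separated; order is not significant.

Subexpression sizes:
  S → 4
  R → 3
  σ[b>2](R) → 2
  (S ⋈[a=c] σ[b>2](R)) → 1

== RESULT ==
a | h | c | b
1 | 8 | 1 | 6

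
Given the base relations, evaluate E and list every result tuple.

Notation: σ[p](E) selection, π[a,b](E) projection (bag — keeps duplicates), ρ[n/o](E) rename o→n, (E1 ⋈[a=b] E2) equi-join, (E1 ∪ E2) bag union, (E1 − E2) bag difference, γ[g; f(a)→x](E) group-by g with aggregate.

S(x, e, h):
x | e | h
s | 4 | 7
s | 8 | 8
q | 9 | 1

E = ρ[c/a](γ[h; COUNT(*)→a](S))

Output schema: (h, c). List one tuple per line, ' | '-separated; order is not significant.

Row counts bottom-up:
  S → 3
  γ[h; COUNT(*)→a](S) → 3
  ρ[c/a](γ[h; COUNT(*)→a](S)) → 3

== RESULT ==
h | c
1 | 1
7 | 1
8 | 1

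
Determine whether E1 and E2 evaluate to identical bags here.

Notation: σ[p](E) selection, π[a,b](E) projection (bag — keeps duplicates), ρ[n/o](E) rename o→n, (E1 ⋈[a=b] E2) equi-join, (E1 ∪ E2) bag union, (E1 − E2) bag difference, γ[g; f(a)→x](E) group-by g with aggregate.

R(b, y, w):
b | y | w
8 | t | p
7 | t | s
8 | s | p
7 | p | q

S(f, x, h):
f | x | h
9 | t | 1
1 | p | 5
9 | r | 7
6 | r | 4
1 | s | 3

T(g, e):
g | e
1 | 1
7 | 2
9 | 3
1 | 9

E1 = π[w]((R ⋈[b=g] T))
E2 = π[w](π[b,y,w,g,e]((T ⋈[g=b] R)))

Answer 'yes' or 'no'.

E1 stepwise |·|:
  R → 4
  T → 4
  (R ⋈[b=g] T) → 2
  π[w]((R ⋈[b=g] T)) → 2
E2 stepwise |·|:
  T → 4
  R → 4
  (T ⋈[g=b] R) → 2
  π[b,y,w,g,e]((T ⋈[g=b] R)) → 2
  π[w](π[b,y,w,g,e]((T ⋈[g=b] R))) → 2

E1 and E2 produce the same multiset:
w
q
s

yes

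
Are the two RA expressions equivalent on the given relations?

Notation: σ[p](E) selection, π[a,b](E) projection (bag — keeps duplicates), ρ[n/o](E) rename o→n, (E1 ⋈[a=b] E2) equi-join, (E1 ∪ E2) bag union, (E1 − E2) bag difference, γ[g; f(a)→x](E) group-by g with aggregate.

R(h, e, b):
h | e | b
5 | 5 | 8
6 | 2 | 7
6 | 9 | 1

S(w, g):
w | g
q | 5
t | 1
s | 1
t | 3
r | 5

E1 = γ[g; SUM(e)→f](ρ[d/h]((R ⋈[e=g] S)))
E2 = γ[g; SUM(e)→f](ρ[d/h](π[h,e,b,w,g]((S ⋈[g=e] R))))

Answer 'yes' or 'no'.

E1 row counts bottom-up:
  R → 3
  S → 5
  (R ⋈[e=g] S) → 2
  ρ[d/h]((R ⋈[e=g] S)) → 2
  γ[g; SUM(e)→f](ρ[d/h]((R ⋈[e=g] S))) → 1
E2 row counts bottom-up:
  S → 5
  R → 3
  (S ⋈[g=e] R) → 2
  π[h,e,b,w,g]((S ⋈[g=e] R)) → 2
  ρ[d/h](π[h,e,b,w,g]((S ⋈[g=e] R))) → 2
  γ[g; SUM(e)→f](ρ[d/h](π[h,e,b,w,g]((S ⋈[g=e] R)))) → 1

E1 and E2 produce the same multiset:
g | f
5 | 10

yes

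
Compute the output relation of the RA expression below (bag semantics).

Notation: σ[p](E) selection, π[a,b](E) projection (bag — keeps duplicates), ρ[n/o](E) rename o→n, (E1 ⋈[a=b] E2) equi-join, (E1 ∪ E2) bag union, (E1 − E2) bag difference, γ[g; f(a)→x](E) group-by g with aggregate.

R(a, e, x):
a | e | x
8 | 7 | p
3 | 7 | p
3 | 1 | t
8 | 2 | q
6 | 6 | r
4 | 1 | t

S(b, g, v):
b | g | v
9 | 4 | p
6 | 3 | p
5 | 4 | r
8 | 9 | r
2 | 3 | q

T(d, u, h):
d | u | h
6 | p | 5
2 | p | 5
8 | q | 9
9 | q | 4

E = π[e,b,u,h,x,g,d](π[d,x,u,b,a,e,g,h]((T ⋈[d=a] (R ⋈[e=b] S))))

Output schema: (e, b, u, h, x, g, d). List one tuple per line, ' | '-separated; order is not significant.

Row counts bottom-up:
  T → 4
  R → 6
  S → 5
  (R ⋈[e=b] S) → 2
  (T ⋈[d=a] (R ⋈[e=b] S)) → 2
  π[d,x,u,b,a,e,g,h]((T ⋈[d=a] (R ⋈[e=b] S))) → 2
  π[e,b,u,h,x,g,d](π[d,x,u,b,a,e,g,h]((T ⋈[d=a] (R ⋈[e=b] S)))) → 2

== RESULT ==
e | b | u | h | x | g | d
2 | 2 | q | 9 | q | 3 | 8
6 | 6 | p | 5 | r | 3 | 6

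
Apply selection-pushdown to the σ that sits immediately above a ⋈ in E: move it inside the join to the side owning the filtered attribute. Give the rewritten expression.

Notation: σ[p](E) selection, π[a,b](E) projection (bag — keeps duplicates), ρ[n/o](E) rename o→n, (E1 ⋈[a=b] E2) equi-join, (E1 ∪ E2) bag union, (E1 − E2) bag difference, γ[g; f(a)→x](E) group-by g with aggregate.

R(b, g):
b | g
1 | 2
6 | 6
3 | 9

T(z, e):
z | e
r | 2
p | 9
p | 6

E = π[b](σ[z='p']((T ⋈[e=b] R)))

σ filters on z, owned by the left side.
E' = π[b]((σ[z='p'](T) ⋈[e=b] R))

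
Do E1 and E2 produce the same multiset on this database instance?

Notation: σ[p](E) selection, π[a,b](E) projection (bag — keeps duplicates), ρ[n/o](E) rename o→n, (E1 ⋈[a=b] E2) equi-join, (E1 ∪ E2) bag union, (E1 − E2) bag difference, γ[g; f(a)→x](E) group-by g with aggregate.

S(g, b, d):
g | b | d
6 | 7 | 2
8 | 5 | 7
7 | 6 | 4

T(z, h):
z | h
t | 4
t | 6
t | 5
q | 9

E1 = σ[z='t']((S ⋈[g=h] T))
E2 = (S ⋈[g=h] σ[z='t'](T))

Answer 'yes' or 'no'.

E1 per-node cardinality:
  S → 3
  T → 4
  (S ⋈[g=h] T) → 1
  σ[z='t']((S ⋈[g=h] T)) → 1
E2 per-node cardinality:
  S → 3
  T → 4
  σ[z='t'](T) → 3
  (S ⋈[g=h] σ[z='t'](T)) → 1

E1 and E2 produce the same multiset:
g | b | d | z | h
6 | 7 | 2 | t | 6

yes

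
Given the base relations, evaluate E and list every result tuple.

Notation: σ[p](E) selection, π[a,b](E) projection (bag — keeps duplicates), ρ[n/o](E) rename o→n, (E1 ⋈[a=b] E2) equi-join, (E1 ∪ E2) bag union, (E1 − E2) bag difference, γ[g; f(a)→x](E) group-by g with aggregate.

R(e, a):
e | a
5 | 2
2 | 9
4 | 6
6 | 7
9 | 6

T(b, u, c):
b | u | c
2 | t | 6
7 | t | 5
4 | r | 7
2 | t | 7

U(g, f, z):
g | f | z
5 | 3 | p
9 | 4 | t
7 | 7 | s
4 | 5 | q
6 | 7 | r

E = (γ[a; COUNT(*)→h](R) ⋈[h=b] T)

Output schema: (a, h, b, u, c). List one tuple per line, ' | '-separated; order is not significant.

Row counts bottom-up:
  R → 5
  γ[a; COUNT(*)→h](R) → 4
  T → 4
  (γ[a; COUNT(*)→h](R) ⋈[h=b] T) → 2

== RESULT ==
a | h | b | u | c
6 | 2 | 2 | t | 6
6 | 2 | 2 | t | 7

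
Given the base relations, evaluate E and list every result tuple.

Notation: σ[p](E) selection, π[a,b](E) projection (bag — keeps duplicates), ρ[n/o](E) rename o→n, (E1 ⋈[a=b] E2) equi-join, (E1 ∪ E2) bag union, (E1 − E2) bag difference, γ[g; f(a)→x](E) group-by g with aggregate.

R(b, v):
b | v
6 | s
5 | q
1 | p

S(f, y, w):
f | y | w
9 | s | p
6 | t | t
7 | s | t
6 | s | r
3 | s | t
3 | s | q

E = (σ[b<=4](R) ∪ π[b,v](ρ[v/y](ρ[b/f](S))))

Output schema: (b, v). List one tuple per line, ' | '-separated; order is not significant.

Row counts bottom-up:
  R → 3
  σ[b<=4](R) → 1
  S → 6
  ρ[b/f](S) → 6
  ρ[v/y](ρ[b/f](S)) → 6
  π[b,v](ρ[v/y](ρ[b/f](S))) → 6
  (σ[b<=4](R) ∪ π[b,v](ρ[v/y](ρ[b/f](S)))) → 7

== RESULT ==
b | v
1 | p
3 | s
3 | s
6 | s
6 | t
7 | s
9 | s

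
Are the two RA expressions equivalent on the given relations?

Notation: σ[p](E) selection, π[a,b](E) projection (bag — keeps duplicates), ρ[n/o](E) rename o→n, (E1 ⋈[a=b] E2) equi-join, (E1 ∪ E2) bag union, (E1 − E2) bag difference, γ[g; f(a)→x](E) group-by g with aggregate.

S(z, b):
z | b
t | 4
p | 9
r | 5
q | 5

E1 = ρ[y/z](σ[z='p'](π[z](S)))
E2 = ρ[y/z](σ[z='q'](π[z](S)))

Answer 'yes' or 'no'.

E1 row counts bottom-up:
  S → 4
  π[z](S) → 4
  σ[z='p'](π[z](S)) → 1
  ρ[y/z](σ[z='p'](π[z](S))) → 1
E2 row counts bottom-up:
  S → 4
  π[z](S) → 4
  σ[z='q'](π[z](S)) → 1
  ρ[y/z](σ[z='q'](π[z](S))) → 1

E1 result:
y
p
E2 result:
y
q
Witness: ('p',) appears 1× in E1 but 0× in E2.

no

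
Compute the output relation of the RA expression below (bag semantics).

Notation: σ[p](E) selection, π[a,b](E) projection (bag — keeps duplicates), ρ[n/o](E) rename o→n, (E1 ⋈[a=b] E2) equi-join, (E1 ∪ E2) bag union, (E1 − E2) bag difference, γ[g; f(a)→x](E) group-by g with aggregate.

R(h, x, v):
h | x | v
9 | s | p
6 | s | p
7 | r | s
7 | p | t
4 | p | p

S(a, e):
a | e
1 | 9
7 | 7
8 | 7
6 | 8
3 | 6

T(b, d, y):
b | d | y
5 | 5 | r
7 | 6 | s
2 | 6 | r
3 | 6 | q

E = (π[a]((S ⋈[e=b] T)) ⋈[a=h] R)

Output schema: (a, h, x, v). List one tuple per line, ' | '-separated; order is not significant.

Row counts bottom-up:
  S → 5
  T → 4
  (S ⋈[e=b] T) → 2
  π[a]((S ⋈[e=b] T)) → 2
  R → 5
  (π[a]((S ⋈[e=b] T)) ⋈[a=h] R) → 2

== RESULT ==
a | h | x | v
7 | 7 | p | t
7 | 7 | r | s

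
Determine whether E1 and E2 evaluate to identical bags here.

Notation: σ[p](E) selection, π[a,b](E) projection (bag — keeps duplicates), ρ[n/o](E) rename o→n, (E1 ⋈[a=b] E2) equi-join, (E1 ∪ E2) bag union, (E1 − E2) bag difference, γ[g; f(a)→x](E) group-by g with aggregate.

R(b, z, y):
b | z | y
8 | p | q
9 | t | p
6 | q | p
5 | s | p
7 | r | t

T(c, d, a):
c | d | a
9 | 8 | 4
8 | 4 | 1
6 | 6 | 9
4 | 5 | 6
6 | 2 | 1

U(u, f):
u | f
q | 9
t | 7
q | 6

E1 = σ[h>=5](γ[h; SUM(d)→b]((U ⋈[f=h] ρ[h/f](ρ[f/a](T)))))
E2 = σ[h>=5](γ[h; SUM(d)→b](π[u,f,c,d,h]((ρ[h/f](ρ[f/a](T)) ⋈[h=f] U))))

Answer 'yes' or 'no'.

E1 per-node cardinality:
  U → 3
  T → 5
  ρ[f/a](T) → 5
  ρ[h/f](ρ[f/a](T)) → 5
  (U ⋈[f=h] ρ[h/f](ρ[f/a](T))) → 2
  γ[h; SUM(d)→b]((U ⋈[f=h] ρ[h/f](ρ[f/a](T)))) → 2
  σ[h>=5](γ[h; SUM(d)→b]((U ⋈[f=h] ρ[h/f](ρ[f/a](T))))) → 2
E2 per-node cardinality:
  T → 5
  ρ[f/a](T) → 5
  ρ[h/f](ρ[f/a](T)) → 5
  U → 3
  (ρ[h/f](ρ[f/a](T)) ⋈[h=f] U) → 2
  π[u,f,c,d,h]((ρ[h/f](ρ[f/a](T)) ⋈[h=f] U)) → 2
  γ[h; SUM(d)→b](π[u,f,c,d,h]((ρ[h/f](ρ[f/a](T)) ⋈[h=f] U))) → 2
  σ[h>=5](γ[h; SUM(d)→b](π[u,f,c,d,h]((ρ[h/f](ρ[f/a](T)) ⋈[h=f] U)))) → 2

E1 and E2 produce the same multiset:
h | b
6 | 5
9 | 6

yes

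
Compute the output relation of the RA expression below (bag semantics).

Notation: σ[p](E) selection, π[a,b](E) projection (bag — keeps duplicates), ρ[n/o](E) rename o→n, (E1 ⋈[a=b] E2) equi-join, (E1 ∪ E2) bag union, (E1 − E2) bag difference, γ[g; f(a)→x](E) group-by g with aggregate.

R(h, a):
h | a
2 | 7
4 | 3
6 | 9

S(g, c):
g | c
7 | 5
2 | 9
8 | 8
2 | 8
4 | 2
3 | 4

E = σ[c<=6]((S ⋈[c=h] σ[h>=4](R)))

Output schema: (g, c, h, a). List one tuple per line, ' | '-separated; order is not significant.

Row counts bottom-up:
  S → 6
  R → 3
  σ[h>=4](R) → 2
  (S ⋈[c=h] σ[h>=4](R)) → 1
  σ[c<=6]((S ⋈[c=h] σ[h>=4](R))) → 1

== RESULT ==
g | c | h | a
3 | 4 | 4 | 3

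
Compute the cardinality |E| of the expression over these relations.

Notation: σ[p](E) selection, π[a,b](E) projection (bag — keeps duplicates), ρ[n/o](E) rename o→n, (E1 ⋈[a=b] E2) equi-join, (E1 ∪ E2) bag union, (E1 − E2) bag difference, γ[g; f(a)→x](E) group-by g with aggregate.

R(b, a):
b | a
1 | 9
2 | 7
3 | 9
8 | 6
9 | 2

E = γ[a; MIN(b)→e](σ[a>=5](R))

Row counts bottom-up:
  R → 5
  σ[a>=5](R) → 4
  γ[a; MIN(b)→e](σ[a>=5](R)) → 3

|E| = 3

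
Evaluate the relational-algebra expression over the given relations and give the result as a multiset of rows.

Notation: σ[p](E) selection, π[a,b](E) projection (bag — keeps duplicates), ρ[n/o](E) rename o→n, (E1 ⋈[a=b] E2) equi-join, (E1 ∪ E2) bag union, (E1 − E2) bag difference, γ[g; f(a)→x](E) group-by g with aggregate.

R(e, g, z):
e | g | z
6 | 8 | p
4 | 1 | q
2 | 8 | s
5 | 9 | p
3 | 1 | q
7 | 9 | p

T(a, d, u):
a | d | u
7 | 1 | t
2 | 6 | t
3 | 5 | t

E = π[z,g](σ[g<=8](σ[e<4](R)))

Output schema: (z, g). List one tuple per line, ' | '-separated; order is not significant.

Row counts bottom-up:
  R → 6
  σ[e<4](R) → 2
  σ[g<=8](σ[e<4](R)) → 2
  π[z,g](σ[g<=8](σ[e<4](R))) → 2

== RESULT ==
z | g
q | 1
s | 8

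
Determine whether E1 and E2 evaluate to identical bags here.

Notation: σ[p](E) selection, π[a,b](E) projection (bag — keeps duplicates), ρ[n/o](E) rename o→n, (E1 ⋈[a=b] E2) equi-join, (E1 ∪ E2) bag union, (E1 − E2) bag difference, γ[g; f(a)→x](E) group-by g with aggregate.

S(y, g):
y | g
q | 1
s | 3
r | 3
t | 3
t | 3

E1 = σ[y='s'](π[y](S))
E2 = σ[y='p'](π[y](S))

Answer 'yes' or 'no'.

E1 per-node cardinality:
  S → 5
  π[y](S) → 5
  σ[y='s'](π[y](S)) → 1
E2 per-node cardinality:
  S → 5
  π[y](S) → 5
  σ[y='p'](π[y](S)) → 0

E1 result:
y
s
E2 result:
y
(0 rows)
Witness: ('s',) appears 1× in E1 but 0× in E2.

no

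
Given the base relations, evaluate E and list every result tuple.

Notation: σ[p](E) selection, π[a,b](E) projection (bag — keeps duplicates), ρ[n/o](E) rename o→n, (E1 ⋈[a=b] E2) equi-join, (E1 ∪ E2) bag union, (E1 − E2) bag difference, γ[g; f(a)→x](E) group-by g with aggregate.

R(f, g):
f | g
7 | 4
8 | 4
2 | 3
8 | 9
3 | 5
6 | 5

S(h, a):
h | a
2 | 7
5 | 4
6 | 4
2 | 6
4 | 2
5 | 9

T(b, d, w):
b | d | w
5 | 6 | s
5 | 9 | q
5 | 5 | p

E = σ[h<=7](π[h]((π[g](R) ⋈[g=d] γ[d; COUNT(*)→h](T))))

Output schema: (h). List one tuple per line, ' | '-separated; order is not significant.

Row counts bottom-up:
  R → 6
  π[g](R) → 6
  T → 3
  γ[d; COUNT(*)→h](T) → 3
  (π[g](R) ⋈[g=d] γ[d; COUNT(*)→h](T)) → 3
  π[h]((π[g](R) ⋈[g=d] γ[d; COUNT(*)→h](T))) → 3
  σ[h<=7](π[h]((π[g](R) ⋈[g=d] γ[d; COUNT(*)→h](T)))) → 3

== RESULT ==
h
1
1
1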